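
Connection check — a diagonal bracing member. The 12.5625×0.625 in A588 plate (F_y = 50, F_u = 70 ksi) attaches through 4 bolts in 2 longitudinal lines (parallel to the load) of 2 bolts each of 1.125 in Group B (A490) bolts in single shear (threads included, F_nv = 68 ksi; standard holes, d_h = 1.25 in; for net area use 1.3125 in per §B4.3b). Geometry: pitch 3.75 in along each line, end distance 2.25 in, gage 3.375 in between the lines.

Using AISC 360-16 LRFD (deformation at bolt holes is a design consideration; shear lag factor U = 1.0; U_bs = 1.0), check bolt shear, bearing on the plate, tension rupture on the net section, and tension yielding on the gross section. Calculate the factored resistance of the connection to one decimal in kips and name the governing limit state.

Bolt shear: A_b = π(1.125)²/4 = 0.99402 in². φR_n = 0.75 × 68 × 0.99402 × 4 × 1 = 202.8 kips.
Bearing (0.625 in plate, F_u = 70 ksi): end bolts L_c = 2.25 − 1.25/2 = 1.625, R_n = min(1.2×1.625×0.625×70, 2.4×1.125×0.625×70) = 85.313 kips/bolt; interior L_c = 3.75 − 1.25 = 2.5, R_n = 118.13 kips/bolt. φR_n = 0.75 × (2×85.313 + 2×118.13) = 305.2 kips.
Tension rupture (net): A_n = (12.5625 − 2×1.3125)×0.625 = 6.2109 in² (U = 1.0, A_e = A_n). φR_n = 0.75 × 70 × 6.2109 = 326.1 kips.
Tension yield (gross): A_g = 12.5625×0.625 = 7.8516 in². φR_n = 0.90 × 50 × 7.8516 = 353.3 kips.
Governing: min(202.8, 305.2, 326.1, 353.3) = 202.8 kips → bolt shear.

202.8 kips (bolt shear governs)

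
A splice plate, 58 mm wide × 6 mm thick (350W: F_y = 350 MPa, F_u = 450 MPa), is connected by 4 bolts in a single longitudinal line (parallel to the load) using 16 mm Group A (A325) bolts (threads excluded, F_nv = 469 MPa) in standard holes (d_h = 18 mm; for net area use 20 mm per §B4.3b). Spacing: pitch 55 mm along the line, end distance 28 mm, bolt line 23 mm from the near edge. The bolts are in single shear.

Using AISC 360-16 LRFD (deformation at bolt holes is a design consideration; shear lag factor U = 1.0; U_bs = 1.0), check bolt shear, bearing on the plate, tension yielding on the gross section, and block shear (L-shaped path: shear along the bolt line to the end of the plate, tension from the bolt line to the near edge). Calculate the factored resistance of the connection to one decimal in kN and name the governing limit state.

Bolt shear: A_b = π(16)²/4 = 201.06 mm². φR_n = 0.75 × 469 × 201.06 × 4 × 1 = 282.9 kN.
Bearing (6 mm plate, F_u = 450 MPa): end bolts L_c = 28 − 18/2 = 19, R_n = min(1.2×19×6×450, 2.4×16×6×450) = 61.56 kN/bolt; interior L_c = 55 − 18 = 37, R_n = 103.68 kN/bolt. φR_n = 0.75 × (1×61.56 + 3×103.68) = 279.5 kN.
Tension yield (gross): A_g = 58×6 = 348 mm². φR_n = 0.90 × 350 × 348 = 109.6 kN.
Block shear: shear path 1×[28+3×55] = 1×193 mm, A_gv = 1158, A_nv = 1×(193 − 3.5×20)×6 = 738 mm²; tension to near edge: (23 − 0.5×20)×6 = 78 mm². R_n = min(0.6×450×738, 0.6×350×1158) + 1.0×450×78 = min(199.26, 243.18) + 35.1 = 234.36 kN. φR_n = 0.75 × 234.36 = 175.8 kN.
Governing: min(282.9, 279.5, 109.6, 175.8) = 109.6 kN → gross-section yield.

109.6 kN (gross-section yield governs)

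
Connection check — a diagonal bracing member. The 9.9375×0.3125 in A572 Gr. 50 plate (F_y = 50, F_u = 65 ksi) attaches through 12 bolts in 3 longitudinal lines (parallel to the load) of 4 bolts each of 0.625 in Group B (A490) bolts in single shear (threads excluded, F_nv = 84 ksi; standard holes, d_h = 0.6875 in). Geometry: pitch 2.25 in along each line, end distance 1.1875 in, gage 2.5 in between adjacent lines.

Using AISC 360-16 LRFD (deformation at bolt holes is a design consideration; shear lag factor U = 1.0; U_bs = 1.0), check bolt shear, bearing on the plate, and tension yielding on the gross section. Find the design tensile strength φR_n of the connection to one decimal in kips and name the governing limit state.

Bolt shear: A_b = π(0.625)²/4 = 0.3068 in². φR_n = 0.75 × 84 × 0.3068 × 12 × 1 = 231.9 kips.
Bearing (0.3125 in plate, F_u = 65 ksi): end bolts L_c = 1.1875 − 0.6875/2 = 0.84375, R_n = min(1.2×0.84375×0.3125×65, 2.4×0.625×0.3125×65) = 20.566 kips/bolt; interior L_c = 2.25 − 0.6875 = 1.5625, R_n = 30.469 kips/bolt. φR_n = 0.75 × (3×20.566 + 9×30.469) = 251.9 kips.
Tension yield (gross): A_g = 9.9375×0.3125 = 3.1055 in². φR_n = 0.90 × 50 × 3.1055 = 139.7 kips.
Governing: min(231.9, 251.9, 139.7) = 139.7 kips → gross-section yield.

139.7 kips (gross-section yield governs)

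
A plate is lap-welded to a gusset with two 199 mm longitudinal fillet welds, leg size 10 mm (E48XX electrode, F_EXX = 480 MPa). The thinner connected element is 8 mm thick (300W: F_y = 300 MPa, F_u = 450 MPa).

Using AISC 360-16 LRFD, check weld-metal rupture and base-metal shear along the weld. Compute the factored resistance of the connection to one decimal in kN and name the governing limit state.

573.1 kN (base-metal shear governs)

Weld metal: throat = 0.707×10 = 7.07 mm, L = 2×199 = 398 mm. φR_n = 0.75 × 0.6 × 480 × 7.07 × 398 = 607.8 kN.
Base metal shear (8 mm plate): yield φR_n = 1.0×0.6×300×8×398 = 573.1 kN; rupture φR_n = 0.75×0.6×450×8×398 = 644.8 kN; take 573.1 kN (yield).
Governing: min(607.8, 573.1) = 573.1 kN → base-metal shear.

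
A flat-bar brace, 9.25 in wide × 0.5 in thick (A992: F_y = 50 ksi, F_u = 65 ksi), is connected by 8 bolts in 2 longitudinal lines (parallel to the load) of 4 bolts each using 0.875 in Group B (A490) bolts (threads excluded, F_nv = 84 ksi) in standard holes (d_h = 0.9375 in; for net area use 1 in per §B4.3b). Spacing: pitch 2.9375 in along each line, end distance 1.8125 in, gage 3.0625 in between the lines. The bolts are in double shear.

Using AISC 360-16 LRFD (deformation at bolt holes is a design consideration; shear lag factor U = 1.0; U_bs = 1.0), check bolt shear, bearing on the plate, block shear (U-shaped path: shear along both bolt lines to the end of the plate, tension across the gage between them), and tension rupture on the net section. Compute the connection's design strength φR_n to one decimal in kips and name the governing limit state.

176.7 kips (net-section rupture governs)

Bolt shear: A_b = π(0.875)²/4 = 0.60132 in². φR_n = 0.75 × 84 × 0.60132 × 8 × 2 = 606.1 kips.
Bearing (0.5 in plate, F_u = 65 ksi): end bolts L_c = 1.8125 − 0.9375/2 = 1.34375, R_n = min(1.2×1.34375×0.5×65, 2.4×0.875×0.5×65) = 52.406 kips/bolt; interior L_c = 2.9375 − 0.9375 = 2, R_n = 68.25 kips/bolt. φR_n = 0.75 × (2×52.406 + 6×68.25) = 385.7 kips.
Block shear: shear path 2×[1.8125+3×2.9375] = 2×10.625 in, A_gv = 10.625, A_nv = 2×(10.625 − 3.5×1)×0.5 = 7.125 in²; tension across gage: (3.0625 − 1×1)×0.5 = 1.0313 in². R_n = min(0.6×65×7.125, 0.6×50×10.625) + 1.0×65×1.0313 = min(277.88, 318.75) + 67.035 = 344.92 kips. φR_n = 0.75 × 344.92 = 258.7 kips.
Tension rupture (net): A_n = (9.25 − 2×1)×0.5 = 3.625 in² (U = 1.0, A_e = A_n). φR_n = 0.75 × 65 × 3.625 = 176.7 kips.
Governing: min(606.1, 385.7, 258.7, 176.7) = 176.7 kips → net-section rupture.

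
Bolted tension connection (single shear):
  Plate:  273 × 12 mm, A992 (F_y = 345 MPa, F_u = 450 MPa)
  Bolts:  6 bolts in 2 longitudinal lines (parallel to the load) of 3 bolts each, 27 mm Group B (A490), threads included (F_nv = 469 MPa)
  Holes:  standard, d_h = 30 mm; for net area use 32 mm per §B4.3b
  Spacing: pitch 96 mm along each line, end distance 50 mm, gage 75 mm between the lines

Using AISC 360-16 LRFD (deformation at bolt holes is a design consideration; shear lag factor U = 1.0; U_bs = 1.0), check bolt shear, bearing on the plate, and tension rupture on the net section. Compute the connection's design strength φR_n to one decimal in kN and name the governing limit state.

Bolt shear: A_b = π(27)²/4 = 572.56 mm². φR_n = 0.75 × 469 × 572.56 × 6 × 1 = 1208.4 kN.
Bearing (12 mm plate, F_u = 450 MPa): end bolts L_c = 50 − 30/2 = 35, R_n = min(1.2×35×12×450, 2.4×27×12×450) = 226.8 kN/bolt; interior L_c = 96 − 30 = 66, R_n = 349.92 kN/bolt. φR_n = 0.75 × (2×226.8 + 4×349.92) = 1390.0 kN.
Tension rupture (net): A_n = (273 − 2×32)×12 = 2508 mm² (U = 1.0, A_e = A_n). φR_n = 0.75 × 450 × 2508 = 846.5 kN.
Governing: min(1208.4, 1390.0, 846.5) = 846.5 kN → net-section rupture.

846.5 kN (net-section rupture governs)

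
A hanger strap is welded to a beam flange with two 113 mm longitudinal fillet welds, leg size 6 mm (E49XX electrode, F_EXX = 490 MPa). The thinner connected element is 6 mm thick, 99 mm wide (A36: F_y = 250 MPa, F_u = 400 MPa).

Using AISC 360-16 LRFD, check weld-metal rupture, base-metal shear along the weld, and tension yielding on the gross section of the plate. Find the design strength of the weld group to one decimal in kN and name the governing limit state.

133.7 kN (gross-section yield governs)

Weld metal: throat = 0.707×6 = 4.242 mm, L = 2×113 = 226 mm. φR_n = 0.75 × 0.6 × 490 × 4.242 × 226 = 211.4 kN.
Base metal shear (6 mm plate): yield φR_n = 1.0×0.6×250×6×226 = 203.4 kN; rupture φR_n = 0.75×0.6×400×6×226 = 244.1 kN; take 203.4 kN (yield).
Tension yield (gross): A_g = 99×6 = 594 mm². φR_n = 0.90 × 250 × 594 = 133.7 kN.
Governing: min(211.4, 203.4, 133.7) = 133.7 kN → gross-section yield.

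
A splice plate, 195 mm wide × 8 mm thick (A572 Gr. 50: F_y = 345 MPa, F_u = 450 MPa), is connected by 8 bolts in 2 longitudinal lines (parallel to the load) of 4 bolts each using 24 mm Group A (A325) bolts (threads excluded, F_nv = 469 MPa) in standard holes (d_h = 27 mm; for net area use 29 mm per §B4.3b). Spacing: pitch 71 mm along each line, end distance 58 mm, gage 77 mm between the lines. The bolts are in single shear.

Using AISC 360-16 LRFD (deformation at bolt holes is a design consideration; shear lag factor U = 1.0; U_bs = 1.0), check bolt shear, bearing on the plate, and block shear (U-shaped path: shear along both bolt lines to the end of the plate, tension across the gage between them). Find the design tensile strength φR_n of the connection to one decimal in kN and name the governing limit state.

678.8 kN (block shear governs)

Bolt shear: A_b = π(24)²/4 = 452.39 mm². φR_n = 0.75 × 469 × 452.39 × 8 × 1 = 1273.0 kN.
Bearing (8 mm plate, F_u = 450 MPa): end bolts L_c = 58 − 27/2 = 44.5, R_n = min(1.2×44.5×8×450, 2.4×24×8×450) = 192.24 kN/bolt; interior L_c = 71 − 27 = 44, R_n = 190.08 kN/bolt. φR_n = 0.75 × (2×192.24 + 6×190.08) = 1143.7 kN.
Block shear: shear path 2×[58+3×71] = 2×271 mm, A_gv = 4336, A_nv = 2×(271 − 3.5×29)×8 = 2712 mm²; tension across gage: (77 − 1×29)×8 = 384 mm². R_n = min(0.6×450×2712, 0.6×345×4336) + 1.0×450×384 = min(732.24, 897.55) + 172.8 = 905.04 kN. φR_n = 0.75 × 905.04 = 678.8 kN.
Governing: min(1273.0, 1143.7, 678.8) = 678.8 kN → block shear.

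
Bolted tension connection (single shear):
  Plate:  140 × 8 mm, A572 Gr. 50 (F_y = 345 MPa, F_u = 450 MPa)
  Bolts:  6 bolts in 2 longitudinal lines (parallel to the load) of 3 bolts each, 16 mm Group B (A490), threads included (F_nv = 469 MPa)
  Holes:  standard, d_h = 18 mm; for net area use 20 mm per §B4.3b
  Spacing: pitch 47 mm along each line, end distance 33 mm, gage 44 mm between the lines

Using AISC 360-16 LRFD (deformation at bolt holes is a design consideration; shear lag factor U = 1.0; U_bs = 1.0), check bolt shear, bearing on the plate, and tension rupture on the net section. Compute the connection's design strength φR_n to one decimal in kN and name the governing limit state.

Bolt shear: A_b = π(16)²/4 = 201.06 mm². φR_n = 0.75 × 469 × 201.06 × 6 × 1 = 424.3 kN.
Bearing (8 mm plate, F_u = 450 MPa): end bolts L_c = 33 − 18/2 = 24, R_n = min(1.2×24×8×450, 2.4×16×8×450) = 103.68 kN/bolt; interior L_c = 47 − 18 = 29, R_n = 125.28 kN/bolt. φR_n = 0.75 × (2×103.68 + 4×125.28) = 531.4 kN.
Tension rupture (net): A_n = (140 − 2×20)×8 = 800 mm² (U = 1.0, A_e = A_n). φR_n = 0.75 × 450 × 800 = 270.0 kN.
Governing: min(424.3, 531.4, 270.0) = 270.0 kN → net-section rupture.

270.0 kN (net-section rupture governs)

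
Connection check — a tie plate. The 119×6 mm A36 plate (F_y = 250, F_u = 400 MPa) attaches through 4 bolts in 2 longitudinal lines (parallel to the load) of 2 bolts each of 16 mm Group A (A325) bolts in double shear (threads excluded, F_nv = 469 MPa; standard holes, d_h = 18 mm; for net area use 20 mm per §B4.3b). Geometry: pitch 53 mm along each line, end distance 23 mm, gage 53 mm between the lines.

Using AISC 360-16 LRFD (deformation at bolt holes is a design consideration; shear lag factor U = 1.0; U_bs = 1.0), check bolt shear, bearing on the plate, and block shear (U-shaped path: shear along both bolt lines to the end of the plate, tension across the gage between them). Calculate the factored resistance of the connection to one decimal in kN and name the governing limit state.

158.8 kN (block shear governs)

Bolt shear: A_b = π(16)²/4 = 201.06 mm². φR_n = 0.75 × 469 × 201.06 × 4 × 2 = 565.8 kN.
Bearing (6 mm plate, F_u = 400 MPa): end bolts L_c = 23 − 18/2 = 14, R_n = min(1.2×14×6×400, 2.4×16×6×400) = 40.32 kN/bolt; interior L_c = 53 − 18 = 35, R_n = 92.16 kN/bolt. φR_n = 0.75 × (2×40.32 + 2×92.16) = 198.7 kN.
Block shear: shear path 2×[23+1×53] = 2×76 mm, A_gv = 912, A_nv = 2×(76 − 1.5×20)×6 = 552 mm²; tension across gage: (53 − 1×20)×6 = 198 mm². R_n = min(0.6×400×552, 0.6×250×912) + 1.0×400×198 = min(132.48, 136.8) + 79.2 = 211.68 kN. φR_n = 0.75 × 211.68 = 158.8 kN.
Governing: min(565.8, 198.7, 158.8) = 158.8 kN → block shear.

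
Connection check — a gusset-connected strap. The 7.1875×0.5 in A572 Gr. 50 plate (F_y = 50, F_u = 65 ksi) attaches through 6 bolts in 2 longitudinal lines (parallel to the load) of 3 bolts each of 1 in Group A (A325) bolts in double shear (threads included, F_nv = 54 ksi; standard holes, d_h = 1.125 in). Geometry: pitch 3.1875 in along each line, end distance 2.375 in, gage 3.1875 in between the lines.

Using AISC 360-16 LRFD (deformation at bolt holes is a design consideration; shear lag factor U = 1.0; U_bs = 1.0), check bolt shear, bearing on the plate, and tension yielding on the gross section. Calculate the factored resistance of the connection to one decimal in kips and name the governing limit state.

161.7 kips (gross-section yield governs)

Bolt shear: A_b = π(1)²/4 = 0.7854 in². φR_n = 0.75 × 54 × 0.7854 × 6 × 2 = 381.7 kips.
Bearing (0.5 in plate, F_u = 65 ksi): end bolts L_c = 2.375 − 1.125/2 = 1.8125, R_n = min(1.2×1.8125×0.5×65, 2.4×1×0.5×65) = 70.688 kips/bolt; interior L_c = 3.1875 − 1.125 = 2.0625, R_n = 78 kips/bolt. φR_n = 0.75 × (2×70.688 + 4×78) = 340.0 kips.
Tension yield (gross): A_g = 7.1875×0.5 = 3.5938 in². φR_n = 0.90 × 50 × 3.5938 = 161.7 kips.
Governing: min(381.7, 340.0, 161.7) = 161.7 kips → gross-section yield.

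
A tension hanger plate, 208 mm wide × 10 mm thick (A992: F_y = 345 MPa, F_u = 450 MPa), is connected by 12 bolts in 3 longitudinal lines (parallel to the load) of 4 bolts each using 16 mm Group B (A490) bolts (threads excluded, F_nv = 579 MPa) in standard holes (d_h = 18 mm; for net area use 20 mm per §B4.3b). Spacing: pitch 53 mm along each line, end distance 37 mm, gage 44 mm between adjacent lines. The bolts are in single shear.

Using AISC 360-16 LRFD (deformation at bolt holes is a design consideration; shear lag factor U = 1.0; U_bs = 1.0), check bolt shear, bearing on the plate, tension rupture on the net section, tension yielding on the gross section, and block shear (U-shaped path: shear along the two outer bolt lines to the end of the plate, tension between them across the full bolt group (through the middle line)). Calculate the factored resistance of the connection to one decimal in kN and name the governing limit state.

Bolt shear: A_b = π(16)²/4 = 201.06 mm². φR_n = 0.75 × 579 × 201.06 × 12 × 1 = 1047.7 kN.
Bearing (10 mm plate, F_u = 450 MPa): end bolts L_c = 37 − 18/2 = 28, R_n = min(1.2×28×10×450, 2.4×16×10×450) = 151.2 kN/bolt; interior L_c = 53 − 18 = 35, R_n = 172.8 kN/bolt. φR_n = 0.75 × (3×151.2 + 9×172.8) = 1506.6 kN.
Tension rupture (net): A_n = (208 − 3×20)×10 = 1480 mm² (U = 1.0, A_e = A_n). φR_n = 0.75 × 450 × 1480 = 499.5 kN.
Tension yield (gross): A_g = 208×10 = 2080 mm². φR_n = 0.90 × 345 × 2080 = 645.8 kN.
Block shear: shear path 2×[37+3×53] = 2×196 mm, A_gv = 3920, A_nv = 2×(196 − 3.5×20)×10 = 2520 mm²; tension across gage: (88 − 2×20)×10 = 480 mm². R_n = min(0.6×450×2520, 0.6×345×3920) + 1.0×450×480 = min(680.4, 811.44) + 216 = 896.4 kN. φR_n = 0.75 × 896.4 = 672.3 kN.
Governing: min(1047.7, 1506.6, 499.5, 645.8, 672.3) = 499.5 kN → net-section rupture.

499.5 kN (net-section rupture governs)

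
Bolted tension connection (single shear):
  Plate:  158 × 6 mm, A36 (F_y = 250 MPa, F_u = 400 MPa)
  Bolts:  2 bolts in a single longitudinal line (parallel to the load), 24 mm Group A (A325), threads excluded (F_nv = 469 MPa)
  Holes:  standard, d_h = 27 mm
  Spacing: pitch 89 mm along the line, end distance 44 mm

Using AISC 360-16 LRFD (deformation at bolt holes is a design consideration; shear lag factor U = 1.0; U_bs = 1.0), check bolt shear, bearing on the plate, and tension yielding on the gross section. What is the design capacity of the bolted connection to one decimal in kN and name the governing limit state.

Bolt shear: A_b = π(24)²/4 = 452.39 mm². φR_n = 0.75 × 469 × 452.39 × 2 × 1 = 318.3 kN.
Bearing (6 mm plate, F_u = 400 MPa): end bolts L_c = 44 − 27/2 = 30.5, R_n = min(1.2×30.5×6×400, 2.4×24×6×400) = 87.84 kN/bolt; interior L_c = 89 − 27 = 62, R_n = 138.24 kN/bolt. φR_n = 0.75 × (1×87.84 + 1×138.24) = 169.6 kN.
Tension yield (gross): A_g = 158×6 = 948 mm². φR_n = 0.90 × 250 × 948 = 213.3 kN.
Governing: min(318.3, 169.6, 213.3) = 169.6 kN → bearing.

169.6 kN (bearing governs)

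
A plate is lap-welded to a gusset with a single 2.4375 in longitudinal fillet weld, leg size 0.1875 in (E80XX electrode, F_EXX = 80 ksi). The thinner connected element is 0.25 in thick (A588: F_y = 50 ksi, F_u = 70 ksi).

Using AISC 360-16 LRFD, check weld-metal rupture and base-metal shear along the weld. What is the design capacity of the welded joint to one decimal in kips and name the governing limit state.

11.6 kips (weld metal governs)

Weld metal: throat = 0.707×0.1875 = 0.13256 in, L = 2.4375 in. φR_n = 0.75 × 0.6 × 80 × 0.13256 × 2.4375 = 11.6 kips.
Base metal shear (0.25 in plate): yield φR_n = 1.0×0.6×50×0.25×2.4375 = 18.3 kips; rupture φR_n = 0.75×0.6×70×0.25×2.4375 = 19.2 kips; take 18.3 kips (yield).
Governing: min(11.6, 18.3) = 11.6 kips → weld metal.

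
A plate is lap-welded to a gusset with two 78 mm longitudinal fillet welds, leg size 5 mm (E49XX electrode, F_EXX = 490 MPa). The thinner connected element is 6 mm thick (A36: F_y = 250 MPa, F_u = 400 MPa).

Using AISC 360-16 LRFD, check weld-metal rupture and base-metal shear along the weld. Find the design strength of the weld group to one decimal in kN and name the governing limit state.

Weld metal: throat = 0.707×5 = 3.535 mm, L = 2×78 = 156 mm. φR_n = 0.75 × 0.6 × 490 × 3.535 × 156 = 121.6 kN.
Base metal shear (6 mm plate): yield φR_n = 1.0×0.6×250×6×156 = 140.4 kN; rupture φR_n = 0.75×0.6×400×6×156 = 168.5 kN; take 140.4 kN (yield).
Governing: min(121.6, 140.4) = 121.6 kN → weld metal.

121.6 kN (weld metal governs)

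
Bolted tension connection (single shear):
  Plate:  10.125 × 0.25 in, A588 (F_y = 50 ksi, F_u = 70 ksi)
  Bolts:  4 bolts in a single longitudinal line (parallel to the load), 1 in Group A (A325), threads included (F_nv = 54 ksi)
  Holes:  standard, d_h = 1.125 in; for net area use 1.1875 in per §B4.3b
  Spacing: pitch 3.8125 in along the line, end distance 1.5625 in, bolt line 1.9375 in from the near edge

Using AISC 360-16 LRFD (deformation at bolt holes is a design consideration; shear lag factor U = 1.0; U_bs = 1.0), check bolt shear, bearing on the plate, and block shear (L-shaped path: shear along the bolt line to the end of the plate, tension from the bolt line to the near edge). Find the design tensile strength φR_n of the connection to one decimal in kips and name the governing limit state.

Bolt shear: A_b = π(1)²/4 = 0.7854 in². φR_n = 0.75 × 54 × 0.7854 × 4 × 1 = 127.2 kips.
Bearing (0.25 in plate, F_u = 70 ksi): end bolts L_c = 1.5625 − 1.125/2 = 1, R_n = min(1.2×1×0.25×70, 2.4×1×0.25×70) = 21 kips/bolt; interior L_c = 3.8125 − 1.125 = 2.6875, R_n = 42 kips/bolt. φR_n = 0.75 × (1×21 + 3×42) = 110.3 kips.
Block shear: shear path 1×[1.5625+3×3.8125] = 1×13 in, A_gv = 3.25, A_nv = 1×(13 − 3.5×1.1875)×0.25 = 2.2109 in²; tension to near edge: (1.9375 − 0.5×1.1875)×0.25 = 0.33594 in². R_n = min(0.6×70×2.2109, 0.6×50×3.25) + 1.0×70×0.33594 = min(92.858, 97.5) + 23.516 = 116.37 kips. φR_n = 0.75 × 116.37 = 87.3 kips.
Governing: min(127.2, 110.3, 87.3) = 87.3 kips → block shear.

87.3 kips (block shear governs)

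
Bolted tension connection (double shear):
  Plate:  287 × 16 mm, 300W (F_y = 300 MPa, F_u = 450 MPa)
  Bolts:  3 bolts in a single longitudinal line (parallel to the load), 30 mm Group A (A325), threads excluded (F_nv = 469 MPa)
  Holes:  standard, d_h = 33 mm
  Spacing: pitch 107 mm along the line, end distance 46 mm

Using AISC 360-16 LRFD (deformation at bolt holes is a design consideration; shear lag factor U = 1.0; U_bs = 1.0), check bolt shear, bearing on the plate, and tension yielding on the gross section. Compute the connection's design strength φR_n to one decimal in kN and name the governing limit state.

Bolt shear: A_b = π(30)²/4 = 706.86 mm². φR_n = 0.75 × 469 × 706.86 × 3 × 2 = 1491.8 kN.
Bearing (16 mm plate, F_u = 450 MPa): end bolts L_c = 46 − 33/2 = 29.5, R_n = min(1.2×29.5×16×450, 2.4×30×16×450) = 254.88 kN/bolt; interior L_c = 107 − 33 = 74, R_n = 518.4 kN/bolt. φR_n = 0.75 × (1×254.88 + 2×518.4) = 968.8 kN.
Tension yield (gross): A_g = 287×16 = 4592 mm². φR_n = 0.90 × 300 × 4592 = 1239.8 kN.
Governing: min(1491.8, 968.8, 1239.8) = 968.8 kN → bearing.

968.8 kN (bearing governs)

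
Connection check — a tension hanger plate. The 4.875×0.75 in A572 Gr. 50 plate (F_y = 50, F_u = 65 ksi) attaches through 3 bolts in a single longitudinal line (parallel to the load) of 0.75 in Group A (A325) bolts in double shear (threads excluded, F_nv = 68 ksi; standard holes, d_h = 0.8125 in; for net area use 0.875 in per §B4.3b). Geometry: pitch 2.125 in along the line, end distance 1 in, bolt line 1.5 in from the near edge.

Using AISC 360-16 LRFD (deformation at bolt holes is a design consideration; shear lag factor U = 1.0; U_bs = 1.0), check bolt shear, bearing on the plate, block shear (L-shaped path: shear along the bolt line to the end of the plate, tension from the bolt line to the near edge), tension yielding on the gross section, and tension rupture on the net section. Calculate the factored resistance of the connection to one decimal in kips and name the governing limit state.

106.0 kips (block shear governs)

Bolt shear: A_b = π(0.75)²/4 = 0.44179 in². φR_n = 0.75 × 68 × 0.44179 × 3 × 2 = 135.2 kips.
Bearing (0.75 in plate, F_u = 65 ksi): end bolts L_c = 1 − 0.8125/2 = 0.59375, R_n = min(1.2×0.59375×0.75×65, 2.4×0.75×0.75×65) = 34.734 kips/bolt; interior L_c = 2.125 − 0.8125 = 1.3125, R_n = 76.781 kips/bolt. φR_n = 0.75 × (1×34.734 + 2×76.781) = 141.2 kips.
Block shear: shear path 1×[1+2×2.125] = 1×5.25 in, A_gv = 3.9375, A_nv = 1×(5.25 − 2.5×0.875)×0.75 = 2.2969 in²; tension to near edge: (1.5 − 0.5×0.875)×0.75 = 0.79688 in². R_n = min(0.6×65×2.2969, 0.6×50×3.9375) + 1.0×65×0.79688 = min(89.579, 118.13) + 51.797 = 141.38 kips. φR_n = 0.75 × 141.38 = 106.0 kips.
Tension yield (gross): A_g = 4.875×0.75 = 3.6563 in². φR_n = 0.90 × 50 × 3.6563 = 164.5 kips.
Tension rupture (net): A_n = (4.875 − 1×0.875)×0.75 = 3 in² (U = 1.0, A_e = A_n). φR_n = 0.75 × 65 × 3 = 146.3 kips.
Governing: min(135.2, 141.2, 106.0, 164.5, 146.3) = 106.0 kips → block shear.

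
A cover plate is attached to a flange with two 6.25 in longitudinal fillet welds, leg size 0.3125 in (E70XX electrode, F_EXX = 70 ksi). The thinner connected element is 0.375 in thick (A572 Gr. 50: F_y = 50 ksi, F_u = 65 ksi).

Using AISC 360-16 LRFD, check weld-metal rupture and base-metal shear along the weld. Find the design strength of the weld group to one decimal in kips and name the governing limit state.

Weld metal: throat = 0.707×0.3125 = 0.22094 in, L = 2×6.25 = 12.5 in. φR_n = 0.75 × 0.6 × 70 × 0.22094 × 12.5 = 87.0 kips.
Base metal shear (0.375 in plate): yield φR_n = 1.0×0.6×50×0.375×12.5 = 140.6 kips; rupture φR_n = 0.75×0.6×65×0.375×12.5 = 137.1 kips; take 137.1 kips (rupture).
Governing: min(87.0, 137.1) = 87.0 kips → weld metal.

87.0 kips (weld metal governs)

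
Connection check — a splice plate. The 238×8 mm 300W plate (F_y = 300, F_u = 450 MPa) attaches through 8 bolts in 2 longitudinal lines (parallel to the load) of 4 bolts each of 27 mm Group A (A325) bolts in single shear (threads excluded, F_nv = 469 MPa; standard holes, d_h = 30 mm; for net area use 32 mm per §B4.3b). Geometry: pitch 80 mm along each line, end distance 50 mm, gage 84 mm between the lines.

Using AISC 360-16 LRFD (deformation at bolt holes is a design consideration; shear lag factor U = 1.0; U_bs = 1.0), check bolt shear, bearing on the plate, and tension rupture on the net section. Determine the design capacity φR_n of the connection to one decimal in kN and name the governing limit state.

Bolt shear: A_b = π(27)²/4 = 572.56 mm². φR_n = 0.75 × 469 × 572.56 × 8 × 1 = 1611.2 kN.
Bearing (8 mm plate, F_u = 450 MPa): end bolts L_c = 50 − 30/2 = 35, R_n = min(1.2×35×8×450, 2.4×27×8×450) = 151.2 kN/bolt; interior L_c = 80 − 30 = 50, R_n = 216 kN/bolt. φR_n = 0.75 × (2×151.2 + 6×216) = 1198.8 kN.
Tension rupture (net): A_n = (238 − 2×32)×8 = 1392 mm² (U = 1.0, A_e = A_n). φR_n = 0.75 × 450 × 1392 = 469.8 kN.
Governing: min(1611.2, 1198.8, 469.8) = 469.8 kN → net-section rupture.

469.8 kN (net-section rupture governs)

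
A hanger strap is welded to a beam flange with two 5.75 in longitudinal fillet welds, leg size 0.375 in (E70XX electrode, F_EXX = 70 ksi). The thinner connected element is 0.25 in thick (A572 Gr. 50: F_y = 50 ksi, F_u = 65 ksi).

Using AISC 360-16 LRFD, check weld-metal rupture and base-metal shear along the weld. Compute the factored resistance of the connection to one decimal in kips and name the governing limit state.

84.1 kips (base-metal shear governs)

Weld metal: throat = 0.707×0.375 = 0.26513 in, L = 2×5.75 = 11.5 in. φR_n = 0.75 × 0.6 × 70 × 0.26513 × 11.5 = 96.0 kips.
Base metal shear (0.25 in plate): yield φR_n = 1.0×0.6×50×0.25×11.5 = 86.3 kips; rupture φR_n = 0.75×0.6×65×0.25×11.5 = 84.1 kips; take 84.1 kips (rupture).
Governing: min(96.0, 84.1) = 84.1 kips → base-metal shear.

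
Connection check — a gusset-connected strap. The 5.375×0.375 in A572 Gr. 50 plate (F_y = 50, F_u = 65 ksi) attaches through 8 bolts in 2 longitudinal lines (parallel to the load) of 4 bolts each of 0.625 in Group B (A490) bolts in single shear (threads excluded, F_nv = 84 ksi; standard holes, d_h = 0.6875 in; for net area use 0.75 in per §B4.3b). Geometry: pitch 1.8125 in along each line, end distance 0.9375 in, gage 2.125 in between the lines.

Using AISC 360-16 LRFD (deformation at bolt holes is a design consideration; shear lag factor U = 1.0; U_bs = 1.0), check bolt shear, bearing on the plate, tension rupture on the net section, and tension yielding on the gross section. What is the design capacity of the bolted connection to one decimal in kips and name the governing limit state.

Bolt shear: A_b = π(0.625)²/4 = 0.3068 in². φR_n = 0.75 × 84 × 0.3068 × 8 × 1 = 154.6 kips.
Bearing (0.375 in plate, F_u = 65 ksi): end bolts L_c = 0.9375 − 0.6875/2 = 0.59375, R_n = min(1.2×0.59375×0.375×65, 2.4×0.625×0.375×65) = 17.367 kips/bolt; interior L_c = 1.8125 − 0.6875 = 1.125, R_n = 32.906 kips/bolt. φR_n = 0.75 × (2×17.367 + 6×32.906) = 174.1 kips.
Tension rupture (net): A_n = (5.375 − 2×0.75)×0.375 = 1.4531 in² (U = 1.0, A_e = A_n). φR_n = 0.75 × 65 × 1.4531 = 70.8 kips.
Tension yield (gross): A_g = 5.375×0.375 = 2.0156 in². φR_n = 0.90 × 50 × 2.0156 = 90.7 kips.
Governing: min(154.6, 174.1, 70.8, 90.7) = 70.8 kips → net-section rupture.

70.8 kips (net-section rupture governs)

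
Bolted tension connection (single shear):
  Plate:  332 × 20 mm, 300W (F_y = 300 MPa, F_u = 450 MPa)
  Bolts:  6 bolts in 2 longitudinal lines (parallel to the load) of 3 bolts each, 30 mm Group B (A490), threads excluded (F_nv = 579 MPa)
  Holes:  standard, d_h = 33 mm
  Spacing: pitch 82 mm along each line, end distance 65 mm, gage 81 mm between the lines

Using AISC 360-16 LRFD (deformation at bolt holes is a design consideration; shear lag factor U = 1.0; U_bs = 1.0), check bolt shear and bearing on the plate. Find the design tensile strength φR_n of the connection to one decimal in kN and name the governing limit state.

Bolt shear: A_b = π(30)²/4 = 706.86 mm². φR_n = 0.75 × 579 × 706.86 × 6 × 1 = 1841.7 kN.
Bearing (20 mm plate, F_u = 450 MPa): end bolts L_c = 65 − 33/2 = 48.5, R_n = min(1.2×48.5×20×450, 2.4×30×20×450) = 523.8 kN/bolt; interior L_c = 82 − 33 = 49, R_n = 529.2 kN/bolt. φR_n = 0.75 × (2×523.8 + 4×529.2) = 2373.3 kN.
Governing: min(1841.7, 2373.3) = 1841.7 kN → bolt shear.

1841.7 kN (bolt shear governs)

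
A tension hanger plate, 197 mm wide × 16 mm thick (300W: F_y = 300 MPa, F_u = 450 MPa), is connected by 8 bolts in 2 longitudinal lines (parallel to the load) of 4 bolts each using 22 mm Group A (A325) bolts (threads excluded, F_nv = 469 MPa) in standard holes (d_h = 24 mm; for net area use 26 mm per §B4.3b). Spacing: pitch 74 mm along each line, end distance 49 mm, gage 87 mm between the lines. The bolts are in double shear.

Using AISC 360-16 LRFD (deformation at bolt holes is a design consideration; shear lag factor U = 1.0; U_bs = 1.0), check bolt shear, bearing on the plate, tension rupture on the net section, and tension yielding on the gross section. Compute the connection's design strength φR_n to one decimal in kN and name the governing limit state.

783.0 kN (net-section rupture governs)

Bolt shear: A_b = π(22)²/4 = 380.13 mm². φR_n = 0.75 × 469 × 380.13 × 8 × 2 = 2139.4 kN.
Bearing (16 mm plate, F_u = 450 MPa): end bolts L_c = 49 − 24/2 = 37, R_n = min(1.2×37×16×450, 2.4×22×16×450) = 319.68 kN/bolt; interior L_c = 74 − 24 = 50, R_n = 380.16 kN/bolt. φR_n = 0.75 × (2×319.68 + 6×380.16) = 2190.2 kN.
Tension rupture (net): A_n = (197 − 2×26)×16 = 2320 mm² (U = 1.0, A_e = A_n). φR_n = 0.75 × 450 × 2320 = 783.0 kN.
Tension yield (gross): A_g = 197×16 = 3152 mm². φR_n = 0.90 × 300 × 3152 = 851.0 kN.
Governing: min(2139.4, 2190.2, 783.0, 851.0) = 783.0 kN → net-section rupture.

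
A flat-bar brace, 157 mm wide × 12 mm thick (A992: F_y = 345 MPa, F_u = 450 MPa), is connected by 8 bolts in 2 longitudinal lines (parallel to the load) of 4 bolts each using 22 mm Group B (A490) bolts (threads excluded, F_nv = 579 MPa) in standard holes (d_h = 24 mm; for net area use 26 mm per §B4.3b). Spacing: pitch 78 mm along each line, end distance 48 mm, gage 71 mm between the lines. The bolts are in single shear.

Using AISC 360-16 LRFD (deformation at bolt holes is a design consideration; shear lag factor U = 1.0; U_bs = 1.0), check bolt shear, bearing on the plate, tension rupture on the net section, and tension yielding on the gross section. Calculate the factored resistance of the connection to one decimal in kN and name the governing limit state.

Bolt shear: A_b = π(22)²/4 = 380.13 mm². φR_n = 0.75 × 579 × 380.13 × 8 × 1 = 1320.6 kN.
Bearing (12 mm plate, F_u = 450 MPa): end bolts L_c = 48 − 24/2 = 36, R_n = min(1.2×36×12×450, 2.4×22×12×450) = 233.28 kN/bolt; interior L_c = 78 − 24 = 54, R_n = 285.12 kN/bolt. φR_n = 0.75 × (2×233.28 + 6×285.12) = 1633.0 kN.
Tension rupture (net): A_n = (157 − 2×26)×12 = 1260 mm² (U = 1.0, A_e = A_n). φR_n = 0.75 × 450 × 1260 = 425.3 kN.
Tension yield (gross): A_g = 157×12 = 1884 mm². φR_n = 0.90 × 345 × 1884 = 585.0 kN.
Governing: min(1320.6, 1633.0, 425.3, 585.0) = 425.3 kN → net-section rupture.

425.3 kN (net-section rupture governs)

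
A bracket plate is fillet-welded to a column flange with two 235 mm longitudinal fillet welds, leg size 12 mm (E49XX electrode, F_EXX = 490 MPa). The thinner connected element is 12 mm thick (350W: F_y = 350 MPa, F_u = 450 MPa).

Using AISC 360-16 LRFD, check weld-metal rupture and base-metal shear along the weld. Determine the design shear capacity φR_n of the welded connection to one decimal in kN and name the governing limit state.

879.2 kN (weld metal governs)

Weld metal: throat = 0.707×12 = 8.484 mm, L = 2×235 = 470 mm. φR_n = 0.75 × 0.6 × 490 × 8.484 × 470 = 879.2 kN.
Base metal shear (12 mm plate): yield φR_n = 1.0×0.6×350×12×470 = 1184.4 kN; rupture φR_n = 0.75×0.6×450×12×470 = 1142.1 kN; take 1142.1 kN (rupture).
Governing: min(879.2, 1142.1) = 879.2 kN → weld metal.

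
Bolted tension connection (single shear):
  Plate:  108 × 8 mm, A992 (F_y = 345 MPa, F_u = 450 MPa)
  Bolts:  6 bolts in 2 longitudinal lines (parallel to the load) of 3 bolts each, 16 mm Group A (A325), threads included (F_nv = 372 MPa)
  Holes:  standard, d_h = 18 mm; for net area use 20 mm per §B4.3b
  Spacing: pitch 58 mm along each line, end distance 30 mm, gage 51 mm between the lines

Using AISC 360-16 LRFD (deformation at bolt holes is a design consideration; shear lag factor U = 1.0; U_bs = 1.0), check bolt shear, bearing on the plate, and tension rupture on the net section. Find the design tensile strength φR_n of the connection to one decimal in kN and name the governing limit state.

183.6 kN (net-section rupture governs)

Bolt shear: A_b = π(16)²/4 = 201.06 mm². φR_n = 0.75 × 372 × 201.06 × 6 × 1 = 336.6 kN.
Bearing (8 mm plate, F_u = 450 MPa): end bolts L_c = 30 − 18/2 = 21, R_n = min(1.2×21×8×450, 2.4×16×8×450) = 90.72 kN/bolt; interior L_c = 58 − 18 = 40, R_n = 138.24 kN/bolt. φR_n = 0.75 × (2×90.72 + 4×138.24) = 550.8 kN.
Tension rupture (net): A_n = (108 − 2×20)×8 = 544 mm² (U = 1.0, A_e = A_n). φR_n = 0.75 × 450 × 544 = 183.6 kN.
Governing: min(336.6, 550.8, 183.6) = 183.6 kN → net-section rupture.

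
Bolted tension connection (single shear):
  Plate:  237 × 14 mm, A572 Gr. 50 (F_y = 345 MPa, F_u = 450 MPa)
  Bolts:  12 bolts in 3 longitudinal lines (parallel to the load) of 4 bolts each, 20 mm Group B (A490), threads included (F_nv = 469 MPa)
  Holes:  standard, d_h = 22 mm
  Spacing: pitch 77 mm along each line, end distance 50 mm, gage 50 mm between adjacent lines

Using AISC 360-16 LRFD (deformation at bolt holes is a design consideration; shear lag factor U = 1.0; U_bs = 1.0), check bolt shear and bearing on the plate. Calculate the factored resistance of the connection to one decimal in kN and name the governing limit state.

Bolt shear: A_b = π(20)²/4 = 314.16 mm². φR_n = 0.75 × 469 × 314.16 × 12 × 1 = 1326.1 kN.
Bearing (14 mm plate, F_u = 450 MPa): end bolts L_c = 50 − 22/2 = 39, R_n = min(1.2×39×14×450, 2.4×20×14×450) = 294.84 kN/bolt; interior L_c = 77 − 22 = 55, R_n = 302.4 kN/bolt. φR_n = 0.75 × (3×294.84 + 9×302.4) = 2704.6 kN.
Governing: min(1326.1, 2704.6) = 1326.1 kN → bolt shear.

1326.1 kN (bolt shear governs)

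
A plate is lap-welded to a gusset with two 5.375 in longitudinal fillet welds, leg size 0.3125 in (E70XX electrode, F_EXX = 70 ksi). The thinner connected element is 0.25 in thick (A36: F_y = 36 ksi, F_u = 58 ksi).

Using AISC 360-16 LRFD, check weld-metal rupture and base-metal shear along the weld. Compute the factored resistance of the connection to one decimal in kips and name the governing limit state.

Weld metal: throat = 0.707×0.3125 = 0.22094 in, L = 2×5.375 = 10.75 in. φR_n = 0.75 × 0.6 × 70 × 0.22094 × 10.75 = 74.8 kips.
Base metal shear (0.25 in plate): yield φR_n = 1.0×0.6×36×0.25×10.75 = 58.1 kips; rupture φR_n = 0.75×0.6×58×0.25×10.75 = 70.1 kips; take 58.1 kips (yield).
Governing: min(74.8, 58.1) = 58.1 kips → base-metal shear.

58.1 kips (base-metal shear governs)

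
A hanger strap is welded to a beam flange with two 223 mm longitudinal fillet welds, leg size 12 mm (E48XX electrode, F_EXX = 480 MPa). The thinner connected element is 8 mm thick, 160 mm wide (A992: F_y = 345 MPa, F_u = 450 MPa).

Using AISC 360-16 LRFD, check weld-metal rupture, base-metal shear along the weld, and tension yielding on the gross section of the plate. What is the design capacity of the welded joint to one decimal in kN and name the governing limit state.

397.4 kN (gross-section yield governs)

Weld metal: throat = 0.707×12 = 8.484 mm, L = 2×223 = 446 mm. φR_n = 0.75 × 0.6 × 480 × 8.484 × 446 = 817.3 kN.
Base metal shear (8 mm plate): yield φR_n = 1.0×0.6×345×8×446 = 738.6 kN; rupture φR_n = 0.75×0.6×450×8×446 = 722.5 kN; take 722.5 kN (rupture).
Tension yield (gross): A_g = 160×8 = 1280 mm². φR_n = 0.90 × 345 × 1280 = 397.4 kN.
Governing: min(817.3, 722.5, 397.4) = 397.4 kN → gross-section yield.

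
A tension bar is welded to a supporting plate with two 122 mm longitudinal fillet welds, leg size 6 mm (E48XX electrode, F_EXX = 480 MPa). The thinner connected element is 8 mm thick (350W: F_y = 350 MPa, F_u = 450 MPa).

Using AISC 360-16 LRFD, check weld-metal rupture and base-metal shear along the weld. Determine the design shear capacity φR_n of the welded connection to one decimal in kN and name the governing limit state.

Weld metal: throat = 0.707×6 = 4.242 mm, L = 2×122 = 244 mm. φR_n = 0.75 × 0.6 × 480 × 4.242 × 244 = 223.6 kN.
Base metal shear (8 mm plate): yield φR_n = 1.0×0.6×350×8×244 = 409.9 kN; rupture φR_n = 0.75×0.6×450×8×244 = 395.3 kN; take 395.3 kN (rupture).
Governing: min(223.6, 395.3) = 223.6 kN → weld metal.

223.6 kN (weld metal governs)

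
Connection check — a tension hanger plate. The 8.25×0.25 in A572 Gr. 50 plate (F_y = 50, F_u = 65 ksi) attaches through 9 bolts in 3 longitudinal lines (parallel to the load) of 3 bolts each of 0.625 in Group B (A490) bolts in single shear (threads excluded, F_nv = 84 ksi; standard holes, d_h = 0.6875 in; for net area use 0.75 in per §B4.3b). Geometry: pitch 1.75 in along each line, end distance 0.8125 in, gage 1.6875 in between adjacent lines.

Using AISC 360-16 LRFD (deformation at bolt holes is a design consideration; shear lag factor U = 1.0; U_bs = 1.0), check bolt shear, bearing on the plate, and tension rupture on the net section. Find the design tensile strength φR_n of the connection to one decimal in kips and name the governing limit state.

73.1 kips (net-section rupture governs)

Bolt shear: A_b = π(0.625)²/4 = 0.3068 in². φR_n = 0.75 × 84 × 0.3068 × 9 × 1 = 174.0 kips.
Bearing (0.25 in plate, F_u = 65 ksi): end bolts L_c = 0.8125 − 0.6875/2 = 0.46875, R_n = min(1.2×0.46875×0.25×65, 2.4×0.625×0.25×65) = 9.1406 kips/bolt; interior L_c = 1.75 − 0.6875 = 1.0625, R_n = 20.719 kips/bolt. φR_n = 0.75 × (3×9.1406 + 6×20.719) = 113.8 kips.
Tension rupture (net): A_n = (8.25 − 3×0.75)×0.25 = 1.5 in² (U = 1.0, A_e = A_n). φR_n = 0.75 × 65 × 1.5 = 73.1 kips.
Governing: min(174.0, 113.8, 73.1) = 73.1 kips → net-section rupture.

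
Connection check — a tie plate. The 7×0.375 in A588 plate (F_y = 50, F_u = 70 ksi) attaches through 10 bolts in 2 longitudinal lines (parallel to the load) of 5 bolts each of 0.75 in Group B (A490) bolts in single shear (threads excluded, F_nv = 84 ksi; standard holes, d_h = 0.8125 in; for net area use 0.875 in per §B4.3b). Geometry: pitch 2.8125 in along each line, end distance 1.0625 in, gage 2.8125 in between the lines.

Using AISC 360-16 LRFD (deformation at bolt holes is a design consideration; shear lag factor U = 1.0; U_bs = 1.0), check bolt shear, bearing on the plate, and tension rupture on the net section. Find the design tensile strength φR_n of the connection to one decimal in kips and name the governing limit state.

103.4 kips (net-section rupture governs)

Bolt shear: A_b = π(0.75)²/4 = 0.44179 in². φR_n = 0.75 × 84 × 0.44179 × 10 × 1 = 278.3 kips.
Bearing (0.375 in plate, F_u = 70 ksi): end bolts L_c = 1.0625 − 0.8125/2 = 0.65625, R_n = min(1.2×0.65625×0.375×70, 2.4×0.75×0.375×70) = 20.672 kips/bolt; interior L_c = 2.8125 − 0.8125 = 2, R_n = 47.25 kips/bolt. φR_n = 0.75 × (2×20.672 + 8×47.25) = 314.5 kips.
Tension rupture (net): A_n = (7 − 2×0.875)×0.375 = 1.9688 in² (U = 1.0, A_e = A_n). φR_n = 0.75 × 70 × 1.9688 = 103.4 kips.
Governing: min(278.3, 314.5, 103.4) = 103.4 kips → net-section rupture.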